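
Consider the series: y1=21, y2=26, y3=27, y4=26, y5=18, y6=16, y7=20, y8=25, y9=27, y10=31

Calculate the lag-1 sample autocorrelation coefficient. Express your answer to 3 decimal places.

0.459

Mean ȳ = (21 + 26 + 27 + 26 + 18 + 16 + 20 + 25 + 27 + 31)/10 = 23.7000
Numerator Σ_{t=1}^{9}(y_t−ȳ)(y_{t+1}−ȳ) = 91.8100
Denominator Σ(y_t−ȳ)² = 200.1000
r_1 = 91.8100 / 200.1000 = 0.459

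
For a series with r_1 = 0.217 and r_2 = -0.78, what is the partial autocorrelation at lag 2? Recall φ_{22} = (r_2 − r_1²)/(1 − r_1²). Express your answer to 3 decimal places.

φ_{22} = (r_2 − r_1²) / (1 − r_1²)
r_1² = (0.217)² = 0.047089
Numerator = -0.78 − 0.0471 = -0.8271; denominator = 1 − 0.0471 = 0.9529
φ_{22} = -0.8271 / 0.9529 = -0.868

-0.868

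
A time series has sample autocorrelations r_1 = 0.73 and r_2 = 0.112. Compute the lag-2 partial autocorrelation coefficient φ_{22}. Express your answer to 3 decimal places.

φ_{22} = (r_2 − r_1²) / (1 − r_1²)
r_1² = (0.73)² = 0.5329
Numerator = 0.112 − 0.5329 = -0.4209; denominator = 1 − 0.5329 = 0.4671
φ_{22} = -0.4209 / 0.4671 = -0.901

-0.901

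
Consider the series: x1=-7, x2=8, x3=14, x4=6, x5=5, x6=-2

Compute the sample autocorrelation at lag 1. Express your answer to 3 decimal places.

0.043

Mean x̄ = (-7 + 8 + 14 + 6 + 5 − 2)/6 = 4.0000
Deviations from mean: -11.0000, 4.0000, 10.0000, 2.0000, 1.0000, -6.0000
Σ(x_t−x̄)(x_{t+1}−x̄) = (-44.0000) + (40.0000) + (20.0000) + (2.0000) + (-6.0000) = 12.0000
Denominator Σ(x_t−x̄)² = 278.0000
r_1 = 12.0000 / 278.0000 = 0.043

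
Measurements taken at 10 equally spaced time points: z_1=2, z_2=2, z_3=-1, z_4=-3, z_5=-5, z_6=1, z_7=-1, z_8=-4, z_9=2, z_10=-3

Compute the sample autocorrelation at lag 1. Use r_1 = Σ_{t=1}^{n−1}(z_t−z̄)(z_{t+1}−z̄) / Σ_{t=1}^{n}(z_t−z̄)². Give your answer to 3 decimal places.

Mean z̄ = (2 + 2 − 1 − 3 − 5 + 1 − 1 − 4 + 2 − 3)/10 = -1.0000
Numerator Σ_{t=1}^{9}(z_t−z̄)(z_{t+1}−z̄) = -6.0000
Denominator Σ(z_t−z̄)² = 64.0000
r_1 = -6.0000 / 64.0000 = -0.094

-0.094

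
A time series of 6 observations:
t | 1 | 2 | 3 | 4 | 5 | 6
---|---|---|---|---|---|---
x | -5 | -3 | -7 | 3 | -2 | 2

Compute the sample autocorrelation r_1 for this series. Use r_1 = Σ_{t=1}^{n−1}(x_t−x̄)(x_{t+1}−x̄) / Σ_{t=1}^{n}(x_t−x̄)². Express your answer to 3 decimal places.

Mean x̄ = (-5 − 3 − 7 + 3 − 2 + 2)/6 = -2.0000
Deviations from mean: -3.0000, -1.0000, -5.0000, 5.0000, 0.0000, 4.0000
Σ(x_t−x̄)(x_{t+1}−x̄) = (3.0000) + (5.0000) + (-25.0000) + (0.0000) + (0.0000) = -17.0000
Denominator Σ(x_t−x̄)² = 76.0000
r_1 = -17.0000 / 76.0000 = -0.224

-0.224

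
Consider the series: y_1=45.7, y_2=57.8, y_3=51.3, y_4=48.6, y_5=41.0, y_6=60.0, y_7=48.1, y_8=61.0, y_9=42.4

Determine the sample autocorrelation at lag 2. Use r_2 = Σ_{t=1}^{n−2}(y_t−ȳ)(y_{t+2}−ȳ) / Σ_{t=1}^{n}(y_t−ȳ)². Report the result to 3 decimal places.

0.224

Mean ȳ = (45.7 + 57.8 + 51.3 + 48.6 + 41.0 + 60.0 + 48.1 + 61.0 + 42.4)/9 = 50.6556
Σ(y_t−ȳ)(y_{t+2}−ȳ) = (-3.1936) + (-14.6858) + (-6.2225) + (-19.2080) + (24.6753) + (96.6631) + (21.0975) = 99.1260
Denominator Σ(y_t−ȳ)² = 442.4822
r_2 = 99.1260 / 442.4822 = 0.224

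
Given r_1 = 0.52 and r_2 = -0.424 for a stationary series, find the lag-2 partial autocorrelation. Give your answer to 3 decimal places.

φ_{22} = (r_2 − r_1²) / (1 − r_1²)
r_1² = (0.52)² = 0.2704
Numerator = -0.424 − 0.2704 = -0.6944; denominator = 1 − 0.2704 = 0.7296
φ_{22} = -0.6944 / 0.7296 = -0.952

-0.952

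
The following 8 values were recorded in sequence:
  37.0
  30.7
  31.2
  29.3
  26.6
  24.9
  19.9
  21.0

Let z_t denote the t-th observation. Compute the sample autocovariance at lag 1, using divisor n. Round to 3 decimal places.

Mean z̄ = (37.0 + 30.7 + 31.2 + 29.3 + 26.6 + 24.9 + 19.9 + 21.0)/8 = 27.5750
Deviations: 9.4250, 3.1250, 3.6250, 1.7250, -0.9750, -2.6750, -7.6750, -6.5750
Σ_{t=1}^{7}(z_t−z̄)(z_{t+1}−z̄) = 118.9544
γ_1 = 118.9544 / 8 = 14.869

14.869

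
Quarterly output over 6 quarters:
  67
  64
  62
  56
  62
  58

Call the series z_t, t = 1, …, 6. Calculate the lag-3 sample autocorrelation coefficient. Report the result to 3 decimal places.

Mean z̄ = (67 + 64 + 62 + 56 + 62 + 58)/6 = 61.5000
Deviations from mean: 5.5000, 2.5000, 0.5000, -5.5000, 0.5000, -3.5000
Numerator Σ_{t=1}^{3}(z_t−z̄)(z_{t+3}−z̄) = -30.7500
Denominator Σ(z_t−z̄)² = 79.5000
r_3 = -30.7500 / 79.5000 = -0.387

-0.387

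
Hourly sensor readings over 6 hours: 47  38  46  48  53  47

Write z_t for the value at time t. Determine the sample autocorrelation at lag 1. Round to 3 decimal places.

Mean z̄ = (47 + 38 + 46 + 48 + 53 + 47)/6 = 46.5000
Deviations from mean: 0.5000, -8.5000, -0.5000, 1.5000, 6.5000, 0.5000
Σ(z_t−z̄)(z_{t+1}−z̄) = (-4.2500) + (4.2500) + (-0.7500) + (9.7500) + (3.2500) = 12.2500
Denominator Σ(z_t−z̄)² = 117.5000
r_1 = 12.2500 / 117.5000 = 0.104

0.104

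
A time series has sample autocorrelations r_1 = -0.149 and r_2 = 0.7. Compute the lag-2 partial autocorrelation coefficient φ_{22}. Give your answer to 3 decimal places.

0.693

φ_{22} = (r_2 − r_1²) / (1 − r_1²)
r_1² = (-0.149)² = 0.022201
Numerator = 0.7 − 0.0222 = 0.6778; denominator = 1 − 0.0222 = 0.9778
φ_{22} = 0.6778 / 0.9778 = 0.693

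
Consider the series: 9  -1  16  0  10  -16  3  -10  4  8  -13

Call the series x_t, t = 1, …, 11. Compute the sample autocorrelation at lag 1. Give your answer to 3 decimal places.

-0.373

Mean x̄ = (9 − 1 + 16 + 0 + 10 − 16 + 3 − 10 + 4 + 8 − 13)/11 = 0.9091
Numerator Σ_{t=1}^{10}(x_t−x̄)(x_{t+1}−x̄) = -388.5537
Denominator Σ(x_t−x̄)² = 1042.9091
r_1 = -388.5537 / 1042.9091 = -0.373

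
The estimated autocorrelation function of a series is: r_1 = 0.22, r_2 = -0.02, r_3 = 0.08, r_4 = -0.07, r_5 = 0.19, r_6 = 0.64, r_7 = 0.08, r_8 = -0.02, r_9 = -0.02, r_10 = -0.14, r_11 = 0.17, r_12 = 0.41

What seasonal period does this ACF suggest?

The largest autocorrelation is r_6 = 0.64, with a weaker echo at lag 12 (0.41); the remaining lags stay at or below 0.22.
The dominant spike at lag 6 indicates a seasonal period of 6.

6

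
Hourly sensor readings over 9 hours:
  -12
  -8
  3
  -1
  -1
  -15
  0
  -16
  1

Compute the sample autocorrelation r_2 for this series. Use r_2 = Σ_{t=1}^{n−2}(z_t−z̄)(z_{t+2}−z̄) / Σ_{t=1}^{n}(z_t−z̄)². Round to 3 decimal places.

Mean z̄ = (-12 − 8 + 3 − 1 − 1 − 15 + 0 − 16 + 1)/9 = -5.4444
Numerator Σ_{t=1}^{7}(z_t−z̄)(z_{t+2}−z̄) = 88.4938
Denominator Σ(z_t−z̄)² = 434.2222
r_2 = 88.4938 / 434.2222 = 0.204

0.204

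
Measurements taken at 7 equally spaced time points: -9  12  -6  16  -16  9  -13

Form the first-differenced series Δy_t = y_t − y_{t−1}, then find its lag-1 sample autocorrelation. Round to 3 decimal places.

First differences Δy: 21, -18, 22, -32, 25, -22
Mean of differences = -0.6667
Numerator Σ(Δy_t−Δȳ)(Δy_{t+1}−Δȳ) = -2830.4444
Denominator Σ(Δy_t−Δȳ)² = 3379.3333
r_1(Δy) = -2830.4444 / 3379.3333 = -0.838

-0.838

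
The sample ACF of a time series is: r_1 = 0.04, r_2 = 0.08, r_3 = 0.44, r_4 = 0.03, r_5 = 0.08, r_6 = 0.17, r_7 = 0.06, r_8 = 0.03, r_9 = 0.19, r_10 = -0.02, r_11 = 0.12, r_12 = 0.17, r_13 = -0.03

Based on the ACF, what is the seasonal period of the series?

The largest autocorrelation is r_3 = 0.44, with weaker echoes at lags 6 (0.17), 9 (0.19) and 12 (0.17); the remaining lags stay at or below 0.12.
The dominant spike at lag 3 indicates a seasonal period of 3.

3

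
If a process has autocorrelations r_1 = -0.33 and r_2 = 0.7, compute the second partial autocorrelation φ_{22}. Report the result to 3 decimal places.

0.663

φ_{22} = (r_2 − r_1²) / (1 − r_1²)
r_1² = (-0.33)² = 0.1089
Numerator = 0.7 − 0.1089 = 0.5911; denominator = 1 − 0.1089 = 0.8911
φ_{22} = 0.5911 / 0.8911 = 0.663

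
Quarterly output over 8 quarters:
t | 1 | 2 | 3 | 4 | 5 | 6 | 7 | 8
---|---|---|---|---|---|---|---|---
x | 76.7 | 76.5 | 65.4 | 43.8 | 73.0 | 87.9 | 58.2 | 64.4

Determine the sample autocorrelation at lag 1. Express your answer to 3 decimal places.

-0.052

Mean x̄ = (76.7 + 76.5 + 65.4 + 43.8 + 73.0 + 87.9 + 58.2 + 64.4)/8 = 68.2375
Σ(x_t−x̄)(x_{t+1}−x̄) = (69.9214) + (-23.4448) + (69.3414) + (-116.3836) + (93.6427) + (-197.3623) + (38.5189) = -65.7664
Denominator Σ(x_t−x̄)² = 1269.8988
r_1 = -65.7664 / 1269.8988 = -0.052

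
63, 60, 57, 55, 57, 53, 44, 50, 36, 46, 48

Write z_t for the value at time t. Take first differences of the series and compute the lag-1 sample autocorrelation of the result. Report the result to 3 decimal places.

First differences Δz: -3, -3, -2, 2, -4, -9, 6, -14, 10, 2
Mean of differences = -1.5000
Numerator Σ(Δz_t−Δz̄)(Δz_{t+1}−Δz̄) = -242.2500
Denominator Σ(Δz_t−Δz̄)² = 436.5000
r_1(Δz) = -242.2500 / 436.5000 = -0.555

-0.555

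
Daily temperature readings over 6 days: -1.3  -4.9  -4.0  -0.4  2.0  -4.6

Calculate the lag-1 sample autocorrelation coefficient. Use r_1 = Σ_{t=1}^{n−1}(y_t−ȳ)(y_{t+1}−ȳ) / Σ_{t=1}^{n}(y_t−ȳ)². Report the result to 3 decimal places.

-0.088

Mean ȳ = (-1.3 − 4.9 − 4.0 − 0.4 + 2.0 − 4.6)/6 = -2.2000
Σ(y_t−ȳ)(y_{t+1}−ȳ) = (-2.4300) + (4.8600) + (-3.2400) + (7.5600) + (-10.0800) = -3.3300
Denominator Σ(y_t−ȳ)² = 37.9800
r_1 = -3.3300 / 37.9800 = -0.088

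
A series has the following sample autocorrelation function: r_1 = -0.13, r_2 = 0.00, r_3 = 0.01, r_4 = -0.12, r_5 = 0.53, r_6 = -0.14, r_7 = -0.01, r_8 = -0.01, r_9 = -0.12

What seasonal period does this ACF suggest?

5

The largest autocorrelation is r_5 = 0.53; the remaining lags stay at or below 0.01.
The dominant spike at lag 5 indicates a seasonal period of 5.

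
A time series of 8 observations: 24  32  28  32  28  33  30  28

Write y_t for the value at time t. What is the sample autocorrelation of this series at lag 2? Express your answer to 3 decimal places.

Mean ȳ = (24 + 32 + 28 + 32 + 28 + 33 + 30 + 28)/8 = 29.3750
Σ(y_t−ȳ)(y_{t+2}−ȳ) = (7.3906) + (6.8906) + (1.8906) + (9.5156) + (-0.8594) + (-4.9844) = 19.8438
Denominator Σ(y_t−ȳ)² = 61.8750
r_2 = 19.8438 / 61.8750 = 0.321

0.321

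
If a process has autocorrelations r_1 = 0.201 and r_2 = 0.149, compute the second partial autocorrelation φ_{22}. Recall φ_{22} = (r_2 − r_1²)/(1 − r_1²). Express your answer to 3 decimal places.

0.113

φ_{22} = (r_2 − r_1²) / (1 − r_1²)
r_1² = (0.201)² = 0.040401
Numerator = 0.149 − 0.0404 = 0.1086; denominator = 1 − 0.0404 = 0.9596
φ_{22} = 0.1086 / 0.9596 = 0.113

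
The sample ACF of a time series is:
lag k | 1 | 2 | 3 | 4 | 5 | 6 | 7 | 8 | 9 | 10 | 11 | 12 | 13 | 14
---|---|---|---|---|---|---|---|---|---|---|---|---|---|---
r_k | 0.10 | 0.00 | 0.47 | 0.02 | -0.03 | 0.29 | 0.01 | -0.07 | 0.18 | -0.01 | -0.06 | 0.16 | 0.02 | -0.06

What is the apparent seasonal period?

3

The largest autocorrelation is r_3 = 0.47, with weaker echoes at lags 6 (0.29), 9 (0.18) and 12 (0.16); the remaining lags stay at or below 0.10.
The dominant spike at lag 3 indicates a seasonal period of 3.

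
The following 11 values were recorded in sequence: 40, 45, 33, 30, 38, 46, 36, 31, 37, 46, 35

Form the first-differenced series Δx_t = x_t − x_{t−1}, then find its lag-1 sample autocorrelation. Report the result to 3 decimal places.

-0.133

First differences Δx: 5, -12, -3, 8, 8, -10, -5, 6, 9, -11
Mean of differences = -0.5000
Numerator Σ(Δx_t−Δx̄)(Δx_{t+1}−Δx̄) = -88.7500
Denominator Σ(Δx_t−Δx̄)² = 666.5000
r_1(Δx) = -88.7500 / 666.5000 = -0.133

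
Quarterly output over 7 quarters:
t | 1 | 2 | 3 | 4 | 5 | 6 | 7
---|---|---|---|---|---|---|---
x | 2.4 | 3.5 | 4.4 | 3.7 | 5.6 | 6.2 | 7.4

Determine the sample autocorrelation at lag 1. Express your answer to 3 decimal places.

Mean x̄ = (2.4 + 3.5 + 4.4 + 3.7 + 5.6 + 6.2 + 7.4)/7 = 4.7429
Numerator Σ_{t=1}^{6}(x_t−x̄)(x_{t+1}−x̄) = 7.9224
Denominator Σ(x_t−x̄)² = 18.1571
r_1 = 7.9224 / 18.1571 = 0.436

0.436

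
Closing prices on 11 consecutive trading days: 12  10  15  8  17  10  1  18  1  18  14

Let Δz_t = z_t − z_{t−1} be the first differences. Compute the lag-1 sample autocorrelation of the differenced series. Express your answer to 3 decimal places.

-0.776

First differences Δz: -2, 5, -7, 9, -7, -9, 17, -17, 17, -4
Mean of differences = 0.2000
Numerator Σ(Δz_t−Δz̄)(Δz_{t+1}−Δz̄) = -908.6400
Denominator Σ(Δz_t−Δz̄)² = 1171.6000
r_1(Δz) = -908.6400 / 1171.6000 = -0.776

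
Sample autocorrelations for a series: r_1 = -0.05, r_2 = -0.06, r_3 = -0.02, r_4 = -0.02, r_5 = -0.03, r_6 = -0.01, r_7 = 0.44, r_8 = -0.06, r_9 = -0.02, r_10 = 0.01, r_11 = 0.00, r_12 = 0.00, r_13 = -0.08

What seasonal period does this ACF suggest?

The largest autocorrelation is r_7 = 0.44; the remaining lags stay at or below 0.01.
The dominant spike at lag 7 indicates a seasonal period of 7.

7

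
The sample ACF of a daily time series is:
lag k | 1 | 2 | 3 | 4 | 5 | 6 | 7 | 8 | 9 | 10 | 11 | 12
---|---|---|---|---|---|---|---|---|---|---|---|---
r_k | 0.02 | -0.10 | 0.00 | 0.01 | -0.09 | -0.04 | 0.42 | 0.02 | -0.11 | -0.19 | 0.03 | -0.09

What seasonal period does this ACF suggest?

7

The largest autocorrelation is r_7 = 0.42; the remaining lags stay at or below 0.03.
The dominant spike at lag 7 indicates a seasonal period of 7.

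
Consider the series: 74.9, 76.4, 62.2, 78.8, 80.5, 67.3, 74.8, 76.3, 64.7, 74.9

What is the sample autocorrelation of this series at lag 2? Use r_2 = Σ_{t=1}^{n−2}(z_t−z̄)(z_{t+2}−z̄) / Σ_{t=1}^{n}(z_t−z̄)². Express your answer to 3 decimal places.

-0.379

Mean z̄ = (74.9 + 76.4 + 62.2 + 78.8 + 80.5 + 67.3 + 74.8 + 76.3 + 64.7 + 74.9)/10 = 73.0800
Numerator Σ_{t=1}^{8}(z_t−z̄)(z_{t+2}−z̄) = -129.0048
Denominator Σ(z_t−z̄)² = 340.7560
r_2 = -129.0048 / 340.7560 = -0.379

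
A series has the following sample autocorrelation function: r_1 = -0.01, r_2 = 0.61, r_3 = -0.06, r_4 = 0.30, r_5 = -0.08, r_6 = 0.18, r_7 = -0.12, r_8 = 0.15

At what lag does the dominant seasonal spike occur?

2

The largest autocorrelation is r_2 = 0.61, with weaker echoes at lags 4 (0.30), 6 (0.18) and 8 (0.15); the remaining lags stay at or below -0.01.
The dominant spike at lag 2 indicates a seasonal period of 2.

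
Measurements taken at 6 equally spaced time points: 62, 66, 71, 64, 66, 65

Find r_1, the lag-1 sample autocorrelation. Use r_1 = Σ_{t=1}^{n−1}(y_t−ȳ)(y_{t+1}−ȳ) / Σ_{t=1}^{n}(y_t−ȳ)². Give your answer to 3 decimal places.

Mean ȳ = (62 + 66 + 71 + 64 + 66 + 65)/6 = 65.6667
Deviations from mean: -3.6667, 0.3333, 5.3333, -1.6667, 0.3333, -0.6667
Σ(y_t−ȳ)(y_{t+1}−ȳ) = (-1.2222) + (1.7778) + (-8.8889) + (-0.5556) + (-0.2222) = -9.1111
Denominator Σ(y_t−ȳ)² = 45.3333
r_1 = -9.1111 / 45.3333 = -0.201

-0.201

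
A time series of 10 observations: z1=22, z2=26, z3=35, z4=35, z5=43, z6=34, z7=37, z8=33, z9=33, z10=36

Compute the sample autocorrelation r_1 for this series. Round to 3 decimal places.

0.318

Mean z̄ = (22 + 26 + 35 + 35 + 43 + 34 + 37 + 33 + 33 + 36)/10 = 33.4000
Numerator Σ_{t=1}^{9}(z_t−z̄)(z_{t+1}−z̄) = 96.0400
Denominator Σ(z_t−z̄)² = 302.4000
r_1 = 96.0400 / 302.4000 = 0.318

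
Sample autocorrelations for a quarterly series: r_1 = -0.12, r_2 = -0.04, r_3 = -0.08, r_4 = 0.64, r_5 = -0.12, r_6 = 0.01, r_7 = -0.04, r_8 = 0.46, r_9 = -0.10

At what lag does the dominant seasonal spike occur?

4

The largest autocorrelation is r_4 = 0.64, with a weaker echo at lag 8 (0.46); the remaining lags stay at or below 0.01.
The dominant spike at lag 4 indicates a seasonal period of 4.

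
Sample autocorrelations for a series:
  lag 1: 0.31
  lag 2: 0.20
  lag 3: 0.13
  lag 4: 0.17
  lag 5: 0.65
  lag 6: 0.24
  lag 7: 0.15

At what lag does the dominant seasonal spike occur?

The largest autocorrelation is r_5 = 0.65; the remaining lags stay at or below 0.31. The elevated value at lag 1 (0.31), dropping to 0.20 at lag 2, reflects decaying short-term dependence rather than seasonality.
The dominant spike at lag 5 indicates a seasonal period of 5.

5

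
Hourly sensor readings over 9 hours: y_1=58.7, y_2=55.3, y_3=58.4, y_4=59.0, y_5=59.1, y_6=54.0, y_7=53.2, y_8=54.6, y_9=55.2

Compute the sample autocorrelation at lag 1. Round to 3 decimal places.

0.367

Mean ȳ = (58.7 + 55.3 + 58.4 + 59.0 + 59.1 + 54.0 + 53.2 + 54.6 + 55.2)/9 = 56.3889
Numerator Σ_{t=1}^{8}(y_t−ȳ)(y_{t+1}−ȳ) = 16.5965
Denominator Σ(y_t−ȳ)² = 45.2289
r_1 = 16.5965 / 45.2289 = 0.367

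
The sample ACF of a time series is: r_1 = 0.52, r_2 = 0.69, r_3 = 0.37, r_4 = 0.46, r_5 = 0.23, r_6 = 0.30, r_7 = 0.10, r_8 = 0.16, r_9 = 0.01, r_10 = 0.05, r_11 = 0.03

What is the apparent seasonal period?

2

The largest autocorrelation is r_2 = 0.69; the remaining lags stay at or below 0.52.
The dominant spike at lag 2 indicates a seasonal period of 2.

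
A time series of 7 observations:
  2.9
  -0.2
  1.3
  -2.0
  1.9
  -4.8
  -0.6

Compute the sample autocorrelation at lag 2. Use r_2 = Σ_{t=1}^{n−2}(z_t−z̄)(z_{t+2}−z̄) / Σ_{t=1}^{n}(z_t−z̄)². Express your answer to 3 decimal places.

0.374

Mean z̄ = (2.9 − 0.2 + 1.3 − 2.0 + 1.9 − 4.8 − 0.6)/7 = -0.2143
Deviations from mean: 3.1143, 0.0143, 1.5143, -1.7857, 2.1143, -4.5857, -0.3857
Σ(z_t−z̄)(z_{t+2}−z̄) = (4.7159) + (-0.0255) + (3.2016) + (8.1888) + (-0.8155) = 15.2653
Denominator Σ(z_t−z̄)² = 40.8286
r_2 = 15.2653 / 40.8286 = 0.374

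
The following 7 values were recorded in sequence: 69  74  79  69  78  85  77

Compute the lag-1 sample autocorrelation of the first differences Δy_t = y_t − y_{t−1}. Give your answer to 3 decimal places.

-0.373

First differences Δy: 5, 5, -10, 9, 7, -8
Mean of differences = 1.3333
Numerator Σ(Δy_t−Δȳ)(Δy_{t+1}−Δȳ) = -124.4444
Denominator Σ(Δy_t−Δȳ)² = 333.3333
r_1(Δy) = -124.4444 / 333.3333 = -0.373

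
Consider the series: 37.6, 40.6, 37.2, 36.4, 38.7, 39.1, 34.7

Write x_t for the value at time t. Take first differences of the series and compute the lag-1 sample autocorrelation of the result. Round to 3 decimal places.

-0.249

First differences Δx: 3.0, -3.4, -0.8, 2.3, 0.4, -4.4
Mean of differences = -0.4833
Numerator Σ(Δx_t−Δx̄)(Δx_{t+1}−Δx̄) = -11.1186
Denominator Σ(Δx_t−Δx̄)² = 44.6083
r_1(Δx) = -11.1186 / 44.6083 = -0.249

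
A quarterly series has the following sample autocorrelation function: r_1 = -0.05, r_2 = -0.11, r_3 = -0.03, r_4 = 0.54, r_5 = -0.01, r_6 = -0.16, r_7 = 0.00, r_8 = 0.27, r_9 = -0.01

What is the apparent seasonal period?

The largest autocorrelation is r_4 = 0.54, with a weaker echo at lag 8 (0.27); the remaining lags stay at or below 0.00.
The dominant spike at lag 4 indicates a seasonal period of 4.

4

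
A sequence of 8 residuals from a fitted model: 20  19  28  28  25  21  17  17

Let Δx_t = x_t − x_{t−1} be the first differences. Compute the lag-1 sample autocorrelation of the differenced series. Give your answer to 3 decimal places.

First differences Δx: -1, 9, 0, -3, -4, -4, 0
Mean of differences = -0.4286
Numerator Σ(Δx_t−Δx̄)(Δx_{t+1}−Δx̄) = 17.9592
Denominator Σ(Δx_t−Δx̄)² = 121.7143
r_1(Δx) = 17.9592 / 121.7143 = 0.148

0.148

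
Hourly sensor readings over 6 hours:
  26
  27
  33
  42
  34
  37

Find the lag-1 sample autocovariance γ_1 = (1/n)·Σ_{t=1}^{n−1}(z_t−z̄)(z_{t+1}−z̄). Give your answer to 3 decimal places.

9.051

Mean z̄ = (26 + 27 + 33 + 42 + 34 + 37)/6 = 33.1667
Deviations: -7.1667, -6.1667, -0.1667, 8.8333, 0.8333, 3.8333
Σ_{t=1}^{5}(z_t−z̄)(z_{t+1}−z̄) = 54.3056
γ_1 = 54.3056 / 6 = 9.051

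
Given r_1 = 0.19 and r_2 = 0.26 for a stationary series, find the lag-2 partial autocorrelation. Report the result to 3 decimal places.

φ_{22} = (r_2 − r_1²) / (1 − r_1²)
r_1² = (0.19)² = 0.0361
Numerator = 0.26 − 0.0361 = 0.2239; denominator = 1 − 0.0361 = 0.9639
φ_{22} = 0.2239 / 0.9639 = 0.232

0.232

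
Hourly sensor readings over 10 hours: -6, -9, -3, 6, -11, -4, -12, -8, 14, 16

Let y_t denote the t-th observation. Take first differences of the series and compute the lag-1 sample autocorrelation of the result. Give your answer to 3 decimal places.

-0.260

First differences Δy: -3, 6, 9, -17, 7, -8, 4, 22, 2
Mean of differences = 2.4444
Numerator Σ(Δy_t−Δȳ)(Δy_{t+1}−Δȳ) = -254.1975
Denominator Σ(Δy_t−Δȳ)² = 978.2222
r_1(Δy) = -254.1975 / 978.2222 = -0.260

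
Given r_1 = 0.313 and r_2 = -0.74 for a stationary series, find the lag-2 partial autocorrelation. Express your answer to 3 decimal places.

φ_{22} = (r_2 − r_1²) / (1 − r_1²)
r_1² = (0.313)² = 0.097969
Numerator = -0.74 − 0.0980 = -0.8380; denominator = 1 − 0.0980 = 0.9020
φ_{22} = -0.8380 / 0.9020 = -0.929

-0.929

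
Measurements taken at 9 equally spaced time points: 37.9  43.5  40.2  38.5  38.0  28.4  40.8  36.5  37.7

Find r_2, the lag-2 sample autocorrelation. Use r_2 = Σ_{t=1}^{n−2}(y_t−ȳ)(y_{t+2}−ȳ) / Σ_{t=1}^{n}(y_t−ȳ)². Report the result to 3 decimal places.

Mean ȳ = (37.9 + 43.5 + 40.2 + 38.5 + 38.0 + 28.4 + 40.8 + 36.5 + 37.7)/9 = 37.9444
Σ(y_t−ȳ)(y_{t+2}−ȳ) = (-0.1002) + (3.0864) + (0.1253) + (-5.3025) + (0.1586) + (13.7864) + (-0.6980) = 11.0560
Denominator Σ(y_t−ȳ)² = 137.6622
r_2 = 11.0560 / 137.6622 = 0.080

0.080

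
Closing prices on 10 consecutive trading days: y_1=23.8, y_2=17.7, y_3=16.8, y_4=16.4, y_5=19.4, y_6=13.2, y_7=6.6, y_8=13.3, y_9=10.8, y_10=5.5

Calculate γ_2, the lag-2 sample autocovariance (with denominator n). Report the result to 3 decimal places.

Mean ȳ = (23.8 + 17.7 + 16.8 + 16.4 + 19.4 + 13.2 + 6.6 + 13.3 + 10.8 + 5.5)/10 = 14.3500
Σ_{t=1}^{8}(y_t−ȳ)(y_{t+2}−ȳ) = 38.9100
γ_2 = 38.9100 / 10 = 3.891

3.891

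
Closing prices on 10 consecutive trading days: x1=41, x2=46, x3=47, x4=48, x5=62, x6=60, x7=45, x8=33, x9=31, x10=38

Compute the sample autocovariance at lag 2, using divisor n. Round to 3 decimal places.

-2.452

Mean x̄ = (41 + 46 + 47 + 48 + 62 + 60 + 45 + 33 + 31 + 38)/10 = 45.1000
Σ_{t=1}^{8}(x_t−x̄)(x_{t+2}−x̄) = -24.5200
γ_2 = -24.5200 / 10 = -2.452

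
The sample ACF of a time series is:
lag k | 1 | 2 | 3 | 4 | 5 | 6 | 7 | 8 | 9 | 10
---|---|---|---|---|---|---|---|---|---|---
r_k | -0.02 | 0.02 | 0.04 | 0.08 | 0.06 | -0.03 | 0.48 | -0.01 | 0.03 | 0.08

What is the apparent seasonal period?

7

The largest autocorrelation is r_7 = 0.48; the remaining lags stay at or below 0.08.
The dominant spike at lag 7 indicates a seasonal period of 7.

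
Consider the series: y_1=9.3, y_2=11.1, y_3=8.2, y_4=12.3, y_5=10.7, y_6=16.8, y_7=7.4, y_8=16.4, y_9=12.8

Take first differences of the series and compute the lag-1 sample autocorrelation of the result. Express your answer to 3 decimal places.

First differences Δy: 1.8, -2.9, 4.1, -1.6, 6.1, -9.4, 9.0, -3.6
Mean of differences = 0.4375
Numerator Σ(Δy_t−Δȳ)(Δy_{t+1}−Δȳ) = -210.2802
Denominator Σ(Δy_t−Δȳ)² = 249.0188
r_1(Δy) = -210.2802 / 249.0188 = -0.844

-0.844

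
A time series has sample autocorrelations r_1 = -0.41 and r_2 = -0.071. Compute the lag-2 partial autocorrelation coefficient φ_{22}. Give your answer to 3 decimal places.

-0.287

φ_{22} = (r_2 − r_1²) / (1 − r_1²)
r_1² = (-0.41)² = 0.1681
Numerator = -0.071 − 0.1681 = -0.2391; denominator = 1 − 0.1681 = 0.8319
φ_{22} = -0.2391 / 0.8319 = -0.287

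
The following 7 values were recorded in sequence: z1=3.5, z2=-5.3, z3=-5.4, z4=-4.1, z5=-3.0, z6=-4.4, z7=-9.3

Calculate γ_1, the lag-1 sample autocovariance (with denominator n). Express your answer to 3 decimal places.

Mean z̄ = (3.5 − 5.3 − 5.4 − 4.1 − 3.0 − 4.4 − 9.3)/7 = -4.0000
Σ_{t=1}^{6}(z_t−z̄)(z_{t+1}−z̄) = -6.1700
γ_1 = -6.1700 / 7 = -0.881

-0.881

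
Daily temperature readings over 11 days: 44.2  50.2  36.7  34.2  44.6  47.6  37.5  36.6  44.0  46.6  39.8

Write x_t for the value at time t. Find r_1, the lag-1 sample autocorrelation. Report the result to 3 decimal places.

Mean x̄ = (44.2 + 50.2 + 36.7 + 34.2 + 44.6 + 47.6 + 37.5 + 36.6 + 44.0 + 46.6 + 39.8)/11 = 42.0000
Numerator Σ_{t=1}^{10}(x_t−x̄)(x_{t+1}−x̄) = -2.4200
Denominator Σ(x_t−x̄)² = 278.5400
r_1 = -2.4200 / 278.5400 = -0.009

-0.009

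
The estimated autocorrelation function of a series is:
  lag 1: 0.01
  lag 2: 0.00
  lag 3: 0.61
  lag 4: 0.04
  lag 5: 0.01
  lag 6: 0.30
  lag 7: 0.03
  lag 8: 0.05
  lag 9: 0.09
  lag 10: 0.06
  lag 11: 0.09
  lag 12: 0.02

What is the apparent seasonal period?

The largest autocorrelation is r_3 = 0.61, with a weaker echo at lag 6 (0.30); the remaining lags stay at or below 0.09.
The dominant spike at lag 3 indicates a seasonal period of 3.

3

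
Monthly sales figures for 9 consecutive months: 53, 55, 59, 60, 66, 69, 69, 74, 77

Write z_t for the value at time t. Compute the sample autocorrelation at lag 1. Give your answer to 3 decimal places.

Mean z̄ = (53 + 55 + 59 + 60 + 66 + 69 + 69 + 74 + 77)/9 = 64.6667
Numerator Σ_{t=1}^{8}(z_t−z̄)(z_{t+1}−z̄) = 367.8889
Denominator Σ(z_t−z̄)² = 562.0000
r_1 = 367.8889 / 562.0000 = 0.655

0.655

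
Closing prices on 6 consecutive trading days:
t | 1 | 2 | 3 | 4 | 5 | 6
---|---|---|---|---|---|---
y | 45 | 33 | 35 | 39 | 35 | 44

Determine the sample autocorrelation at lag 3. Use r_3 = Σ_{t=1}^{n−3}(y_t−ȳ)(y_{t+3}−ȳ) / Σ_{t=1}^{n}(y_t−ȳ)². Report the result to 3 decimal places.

0.025

Mean ȳ = (45 + 33 + 35 + 39 + 35 + 44)/6 = 38.5000
Deviations from mean: 6.5000, -5.5000, -3.5000, 0.5000, -3.5000, 5.5000
Numerator Σ_{t=1}^{3}(y_t−ȳ)(y_{t+3}−ȳ) = 3.2500
Denominator Σ(y_t−ȳ)² = 127.5000
r_3 = 3.2500 / 127.5000 = 0.025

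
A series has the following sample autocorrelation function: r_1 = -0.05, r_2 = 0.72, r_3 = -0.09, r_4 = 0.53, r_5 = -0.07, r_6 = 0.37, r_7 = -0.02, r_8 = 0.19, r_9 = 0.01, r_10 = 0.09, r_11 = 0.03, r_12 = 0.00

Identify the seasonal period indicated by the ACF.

2

The largest autocorrelation is r_2 = 0.72, with weaker echoes at lags 4 (0.53), 6 (0.37) and 8 (0.19); the remaining lags stay at or below 0.09.
The dominant spike at lag 2 indicates a seasonal period of 2.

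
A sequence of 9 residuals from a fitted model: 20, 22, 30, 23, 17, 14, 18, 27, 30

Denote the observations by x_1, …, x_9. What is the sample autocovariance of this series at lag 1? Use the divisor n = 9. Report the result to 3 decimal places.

10.654

Mean x̄ = (20 + 22 + 30 + 23 + 17 + 14 + 18 + 27 + 30)/9 = 22.3333
Σ_{t=1}^{8}(x_t−x̄)(x_{t+1}−x̄) = 95.8889
γ_1 = 95.8889 / 9 = 10.654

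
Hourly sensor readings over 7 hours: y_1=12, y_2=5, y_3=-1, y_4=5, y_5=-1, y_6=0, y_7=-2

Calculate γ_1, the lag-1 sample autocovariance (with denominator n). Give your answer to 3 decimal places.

2.545

Mean ȳ = (12 + 5 − 1 + 5 − 1 + 0 − 2)/7 = 2.5714
Deviations: 9.4286, 2.4286, -3.5714, 2.4286, -3.5714, -2.5714, -4.5714
Σ_{t=1}^{6}(y_t−ȳ)(y_{t+1}−ȳ) = 17.8163
γ_1 = 17.8163 / 7 = 2.545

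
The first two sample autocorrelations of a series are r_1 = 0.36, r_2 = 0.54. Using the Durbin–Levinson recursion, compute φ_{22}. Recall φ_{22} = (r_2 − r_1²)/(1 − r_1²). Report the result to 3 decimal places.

φ_{22} = (r_2 − r_1²) / (1 − r_1²)
r_1² = (0.36)² = 0.1296
Numerator = 0.54 − 0.1296 = 0.4104; denominator = 1 − 0.1296 = 0.8704
φ_{22} = 0.4104 / 0.8704 = 0.472

0.472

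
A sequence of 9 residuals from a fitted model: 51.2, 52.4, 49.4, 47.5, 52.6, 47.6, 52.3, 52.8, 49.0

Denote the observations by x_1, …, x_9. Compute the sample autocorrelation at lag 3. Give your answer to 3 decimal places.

Mean x̄ = (51.2 + 52.4 + 49.4 + 47.5 + 52.6 + 47.6 + 52.3 + 52.8 + 49.0)/9 = 50.5333
Σ(x_t−x̄)(x_{t+3}−x̄) = (-2.0222) + (3.8578) + (3.3244) + (-5.3589) + (4.6844) + (4.4978) = 8.9833
Denominator Σ(x_t−x̄)² = 37.9000
r_3 = 8.9833 / 37.9000 = 0.237

0.237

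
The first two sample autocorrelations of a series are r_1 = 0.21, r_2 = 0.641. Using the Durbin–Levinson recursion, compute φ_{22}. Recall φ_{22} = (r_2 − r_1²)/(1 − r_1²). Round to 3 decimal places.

φ_{22} = (r_2 − r_1²) / (1 − r_1²)
r_1² = (0.21)² = 0.0441
Numerator = 0.641 − 0.0441 = 0.5969; denominator = 1 − 0.0441 = 0.9559
φ_{22} = 0.5969 / 0.9559 = 0.624

0.624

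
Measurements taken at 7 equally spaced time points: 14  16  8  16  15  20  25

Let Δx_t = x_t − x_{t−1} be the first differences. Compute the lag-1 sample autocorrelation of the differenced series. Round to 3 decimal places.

First differences Δx: 2, -8, 8, -1, 5, 5
Mean of differences = 1.8333
Numerator Σ(Δx_t−Δx̄)(Δx_{t+1}−Δx̄) = -78.6944
Denominator Σ(Δx_t−Δx̄)² = 162.8333
r_1(Δx) = -78.6944 / 162.8333 = -0.483

-0.483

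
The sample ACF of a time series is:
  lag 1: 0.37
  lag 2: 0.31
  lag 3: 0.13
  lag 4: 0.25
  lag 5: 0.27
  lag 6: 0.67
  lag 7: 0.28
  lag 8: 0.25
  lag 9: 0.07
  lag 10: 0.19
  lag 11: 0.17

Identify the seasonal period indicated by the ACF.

6

The largest autocorrelation is r_6 = 0.67; the remaining lags stay at or below 0.37. The elevated value at lag 1 (0.37), dropping to 0.31 at lag 2, reflects decaying short-term dependence rather than seasonality.
The dominant spike at lag 6 indicates a seasonal period of 6.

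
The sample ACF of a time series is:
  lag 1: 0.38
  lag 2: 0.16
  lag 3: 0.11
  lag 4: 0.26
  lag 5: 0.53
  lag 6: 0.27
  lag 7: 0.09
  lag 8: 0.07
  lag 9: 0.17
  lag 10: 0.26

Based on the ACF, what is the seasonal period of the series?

5

The largest autocorrelation is r_5 = 0.53; the remaining lags stay at or below 0.38. The elevated value at lag 1 (0.38), dropping to 0.16 at lag 2, reflects decaying short-term dependence rather than seasonality.
The dominant spike at lag 5 indicates a seasonal period of 5.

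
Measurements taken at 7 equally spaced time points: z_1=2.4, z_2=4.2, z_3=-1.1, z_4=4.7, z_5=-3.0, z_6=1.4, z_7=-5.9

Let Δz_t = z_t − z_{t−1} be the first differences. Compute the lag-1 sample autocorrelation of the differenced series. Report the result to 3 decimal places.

-0.845

First differences Δz: 1.8, -5.3, 5.8, -7.7, 4.4, -7.3
Mean of differences = -1.3833
Numerator Σ(Δz_t−Δz̄)(Δz_{t+1}−Δz̄) = -156.7269
Denominator Σ(Δz_t−Δz̄)² = 185.4283
r_1(Δz) = -156.7269 / 185.4283 = -0.845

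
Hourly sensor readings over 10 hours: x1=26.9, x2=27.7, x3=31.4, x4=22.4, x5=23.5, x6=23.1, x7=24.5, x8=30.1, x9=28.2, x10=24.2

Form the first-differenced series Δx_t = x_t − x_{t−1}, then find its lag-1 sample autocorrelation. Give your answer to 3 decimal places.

-0.244

First differences Δx: 0.8, 3.7, -9.0, 1.1, -0.4, 1.4, 5.6, -1.9, -4.0
Mean of differences = -0.3000
Numerator Σ(Δx_t−Δx̄)(Δx_{t+1}−Δx̄) = -36.3800
Denominator Σ(Δx_t−Δx̄)² = 148.8200
r_1(Δx) = -36.3800 / 148.8200 = -0.244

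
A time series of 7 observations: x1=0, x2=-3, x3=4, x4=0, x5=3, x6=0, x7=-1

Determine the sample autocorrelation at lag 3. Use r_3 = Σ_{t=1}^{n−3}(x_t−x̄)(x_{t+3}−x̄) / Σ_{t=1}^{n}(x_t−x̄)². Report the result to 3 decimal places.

-0.283

Mean x̄ = (0 − 3 + 4 + 0 + 3 + 0 − 1)/7 = 0.4286
Σ(x_t−x̄)(x_{t+3}−x̄) = (0.1837) + (-8.8163) + (-1.5306) + (0.6122) = -9.5510
Denominator Σ(x_t−x̄)² = 33.7143
r_3 = -9.5510 / 33.7143 = -0.283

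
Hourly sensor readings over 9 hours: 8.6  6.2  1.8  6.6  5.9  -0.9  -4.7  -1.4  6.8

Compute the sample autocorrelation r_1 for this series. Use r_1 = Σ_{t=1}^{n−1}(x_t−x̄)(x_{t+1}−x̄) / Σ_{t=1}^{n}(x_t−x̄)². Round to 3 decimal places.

Mean x̄ = (8.6 + 6.2 + 1.8 + 6.6 + 5.9 − 0.9 − 4.7 − 1.4 + 6.8)/9 = 3.2111
Numerator Σ_{t=1}^{8}(x_t−x̄)(x_{t+1}−x̄) = 57.6188
Denominator Σ(x_t−x̄)² = 172.3089
r_1 = 57.6188 / 172.3089 = 0.334

0.334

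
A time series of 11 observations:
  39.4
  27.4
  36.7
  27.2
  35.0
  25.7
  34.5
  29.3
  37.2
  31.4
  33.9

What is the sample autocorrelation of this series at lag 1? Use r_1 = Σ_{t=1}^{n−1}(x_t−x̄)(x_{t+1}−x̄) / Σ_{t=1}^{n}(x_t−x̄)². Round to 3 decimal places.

Mean x̄ = (39.4 + 27.4 + 36.7 + 27.2 + 35.0 + 25.7 + 34.5 + 29.3 + 37.2 + 31.4 + 33.9)/11 = 32.5182
Numerator Σ_{t=1}^{10}(x_t−x̄)(x_{t+1}−x̄) = -150.7231
Denominator Σ(x_t−x̄)² = 211.3364
r_1 = -150.7231 / 211.3364 = -0.713

-0.713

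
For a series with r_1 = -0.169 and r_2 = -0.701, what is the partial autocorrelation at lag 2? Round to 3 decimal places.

φ_{22} = (r_2 − r_1²) / (1 − r_1²)
r_1² = (-0.169)² = 0.028561
Numerator = -0.701 − 0.0286 = -0.7296; denominator = 1 − 0.0286 = 0.9714
φ_{22} = -0.7296 / 0.9714 = -0.751

-0.751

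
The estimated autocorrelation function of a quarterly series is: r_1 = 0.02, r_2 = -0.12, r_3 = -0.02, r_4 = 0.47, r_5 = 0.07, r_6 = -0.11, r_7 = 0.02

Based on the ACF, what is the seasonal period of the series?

The largest autocorrelation is r_4 = 0.47; the remaining lags stay at or below 0.07.
The dominant spike at lag 4 indicates a seasonal period of 4.

4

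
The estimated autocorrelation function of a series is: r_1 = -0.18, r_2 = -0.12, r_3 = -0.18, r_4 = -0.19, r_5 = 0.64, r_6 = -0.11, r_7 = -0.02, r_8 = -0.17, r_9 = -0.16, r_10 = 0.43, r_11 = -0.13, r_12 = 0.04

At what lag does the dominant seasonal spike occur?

5

The largest autocorrelation is r_5 = 0.64, with a weaker echo at lag 10 (0.43); the remaining lags stay at or below 0.04.
The dominant spike at lag 5 indicates a seasonal period of 5.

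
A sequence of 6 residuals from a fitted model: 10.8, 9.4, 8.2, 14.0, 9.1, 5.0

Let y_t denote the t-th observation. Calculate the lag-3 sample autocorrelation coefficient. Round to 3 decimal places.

Mean ȳ = (10.8 + 9.4 + 8.2 + 14.0 + 9.1 + 5.0)/6 = 9.4167
Deviations from mean: 1.3833, -0.0167, -1.2167, 4.5833, -0.3167, -4.4167
Σ(y_t−ȳ)(y_{t+3}−ȳ) = (6.3403) + (0.0053) + (5.3736) = 11.7192
Denominator Σ(y_t−ȳ)² = 44.0083
r_3 = 11.7192 / 44.0083 = 0.266

0.266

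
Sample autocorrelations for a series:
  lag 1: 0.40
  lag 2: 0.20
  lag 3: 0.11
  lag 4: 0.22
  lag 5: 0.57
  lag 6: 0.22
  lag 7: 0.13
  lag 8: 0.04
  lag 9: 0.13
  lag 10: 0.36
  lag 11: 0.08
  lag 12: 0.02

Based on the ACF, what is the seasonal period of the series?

5

The largest autocorrelation is r_5 = 0.57; the remaining lags stay at or below 0.40. The elevated value at lag 1 (0.40), dropping to 0.20 at lag 2, reflects decaying short-term dependence rather than seasonality.
The dominant spike at lag 5 indicates a seasonal period of 5.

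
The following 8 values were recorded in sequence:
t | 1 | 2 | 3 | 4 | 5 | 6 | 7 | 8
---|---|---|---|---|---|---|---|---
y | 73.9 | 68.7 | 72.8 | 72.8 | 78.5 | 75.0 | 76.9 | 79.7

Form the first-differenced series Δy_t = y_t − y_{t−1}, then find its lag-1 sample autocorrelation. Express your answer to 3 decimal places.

First differences Δy: -5.2, 4.1, 0.0, 5.7, -3.5, 1.9, 2.8
Mean of differences = 0.8286
Numerator Σ(Δy_t−Δȳ)(Δy_{t+1}−Δȳ) = -50.0808
Denominator Σ(Δy_t−Δȳ)² = 95.2343
r_1(Δy) = -50.0808 / 95.2343 = -0.526

-0.526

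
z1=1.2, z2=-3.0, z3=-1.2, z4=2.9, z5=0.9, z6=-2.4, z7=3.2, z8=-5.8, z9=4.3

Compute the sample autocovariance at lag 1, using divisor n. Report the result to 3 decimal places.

Mean z̄ = (1.2 − 3.0 − 1.2 + 2.9 + 0.9 − 2.4 + 3.2 − 5.8 + 4.3)/9 = 0.0111
Σ_{t=1}^{8}(z_t−z̄)(z_{t+1}−z̄) = -54.1501
γ_1 = -54.1501 / 9 = -6.017

-6.017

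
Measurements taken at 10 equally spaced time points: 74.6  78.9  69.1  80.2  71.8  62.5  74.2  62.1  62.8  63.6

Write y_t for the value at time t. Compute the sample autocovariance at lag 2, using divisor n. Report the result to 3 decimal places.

9.565

Mean ȳ = (74.6 + 78.9 + 69.1 + 80.2 + 71.8 + 62.5 + 74.2 + 62.1 + 62.8 + 63.6)/10 = 69.9800
Σ_{t=1}^{8}(y_t−ȳ)(y_{t+2}−ȳ) = 95.6472
γ_2 = 95.6472 / 10 = 9.565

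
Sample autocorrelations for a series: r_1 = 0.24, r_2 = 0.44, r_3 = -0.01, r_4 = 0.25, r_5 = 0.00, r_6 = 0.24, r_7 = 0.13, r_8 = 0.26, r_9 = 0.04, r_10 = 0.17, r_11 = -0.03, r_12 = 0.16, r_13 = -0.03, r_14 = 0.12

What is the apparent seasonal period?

The largest autocorrelation is r_2 = 0.44, with weaker echoes at lags 4 (0.25) and 8 (0.26); the remaining lags stay at or below 0.24.
The dominant spike at lag 2 indicates a seasonal period of 2.

2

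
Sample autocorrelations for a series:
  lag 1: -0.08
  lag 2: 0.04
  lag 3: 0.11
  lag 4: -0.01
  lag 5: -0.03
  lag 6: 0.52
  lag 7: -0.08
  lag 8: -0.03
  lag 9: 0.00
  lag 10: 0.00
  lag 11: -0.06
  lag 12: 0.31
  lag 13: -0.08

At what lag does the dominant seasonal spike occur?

6

The largest autocorrelation is r_6 = 0.52, with a weaker echo at lag 12 (0.31); the remaining lags stay at or below 0.11.
The dominant spike at lag 6 indicates a seasonal period of 6.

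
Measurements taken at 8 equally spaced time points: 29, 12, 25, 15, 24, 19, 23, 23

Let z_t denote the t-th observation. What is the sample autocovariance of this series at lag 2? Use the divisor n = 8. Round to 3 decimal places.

14.016

Mean z̄ = (29 + 12 + 25 + 15 + 24 + 19 + 23 + 23)/8 = 21.2500
Σ_{t=1}^{6}(z_t−z̄)(z_{t+2}−z̄) = 112.1250
γ_2 = 112.1250 / 8 = 14.016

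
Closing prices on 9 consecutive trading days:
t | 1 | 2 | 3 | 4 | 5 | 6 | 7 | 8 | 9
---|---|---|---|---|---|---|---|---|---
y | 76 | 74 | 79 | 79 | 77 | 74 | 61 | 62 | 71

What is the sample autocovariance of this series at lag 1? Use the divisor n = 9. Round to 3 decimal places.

23.620

Mean ȳ = (76 + 74 + 79 + 79 + 77 + 74 + 61 + 62 + 71)/9 = 72.5556
Σ_{t=1}^{8}(y_t−ȳ)(y_{t+1}−ȳ) = 212.5802
γ_1 = 212.5802 / 9 = 23.620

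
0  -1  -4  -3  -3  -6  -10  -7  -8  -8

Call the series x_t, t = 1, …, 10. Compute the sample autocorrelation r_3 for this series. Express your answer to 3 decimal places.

0.214

Mean x̄ = (0 − 1 − 4 − 3 − 3 − 6 − 10 − 7 − 8 − 8)/10 = -5.0000
Σ(x_t−x̄)(x_{t+3}−x̄) = (10.0000) + (8.0000) + (-1.0000) + (-10.0000) + (-4.0000) + (3.0000) + (15.0000) = 21.0000
Denominator Σ(x_t−x̄)² = 98.0000
r_3 = 21.0000 / 98.0000 = 0.214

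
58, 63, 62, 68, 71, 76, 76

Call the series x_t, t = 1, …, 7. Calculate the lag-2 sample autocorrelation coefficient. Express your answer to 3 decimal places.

0.218

Mean x̄ = (58 + 63 + 62 + 68 + 71 + 76 + 76)/7 = 67.7143
Deviations from mean: -9.7143, -4.7143, -5.7143, 0.2857, 3.2857, 8.2857, 8.2857
Σ(x_t−x̄)(x_{t+2}−x̄) = (55.5102) + (-1.3469) + (-18.7755) + (2.3673) + (27.2245) = 64.9796
Denominator Σ(x_t−x̄)² = 297.4286
r_2 = 64.9796 / 297.4286 = 0.218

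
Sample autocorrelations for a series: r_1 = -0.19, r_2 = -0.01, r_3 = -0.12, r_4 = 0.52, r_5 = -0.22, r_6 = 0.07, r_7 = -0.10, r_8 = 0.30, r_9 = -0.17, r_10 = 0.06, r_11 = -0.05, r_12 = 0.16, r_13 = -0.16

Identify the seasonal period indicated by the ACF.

The largest autocorrelation is r_4 = 0.52, with weaker echoes at lags 8 (0.30) and 12 (0.16); the remaining lags stay at or below 0.07.
The dominant spike at lag 4 indicates a seasonal period of 4.

4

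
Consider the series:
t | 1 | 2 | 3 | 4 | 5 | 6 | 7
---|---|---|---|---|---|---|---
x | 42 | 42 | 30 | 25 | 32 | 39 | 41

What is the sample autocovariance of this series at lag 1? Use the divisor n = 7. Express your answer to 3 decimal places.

15.895

Mean x̄ = (42 + 42 + 30 + 25 + 32 + 39 + 41)/7 = 35.8571
Σ_{t=1}^{6}(x_t−x̄)(x_{t+1}−x̄) = 111.2653
γ_1 = 111.2653 / 7 = 15.895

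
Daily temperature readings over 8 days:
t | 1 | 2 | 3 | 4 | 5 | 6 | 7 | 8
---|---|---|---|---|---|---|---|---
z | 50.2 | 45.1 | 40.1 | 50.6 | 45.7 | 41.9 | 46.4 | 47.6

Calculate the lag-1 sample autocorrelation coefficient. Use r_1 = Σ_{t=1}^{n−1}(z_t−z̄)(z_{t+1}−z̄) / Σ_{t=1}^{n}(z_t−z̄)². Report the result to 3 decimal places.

Mean z̄ = (50.2 + 45.1 + 40.1 + 50.6 + 45.7 + 41.9 + 46.4 + 47.6)/8 = 45.9500
Deviations from mean: 4.2500, -0.8500, -5.8500, 4.6500, -0.2500, -4.0500, 0.4500, 1.6500
Numerator Σ_{t=1}^{7}(z_t−z̄)(z_{t+1}−z̄) = -27.0725
Denominator Σ(z_t−z̄)² = 94.0200
r_1 = -27.0725 / 94.0200 = -0.288

-0.288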